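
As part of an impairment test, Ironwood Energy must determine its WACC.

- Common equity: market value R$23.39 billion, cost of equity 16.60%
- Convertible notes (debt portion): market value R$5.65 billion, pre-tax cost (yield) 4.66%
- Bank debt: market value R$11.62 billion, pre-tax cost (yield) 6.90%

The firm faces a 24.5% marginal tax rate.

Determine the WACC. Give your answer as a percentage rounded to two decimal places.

Total capital V = 23.39 + 5.65 + 11.62 = 40.66.
Equity: weight = 23.39/40.66 = 0.5753; cost = 16.6%.
Convertible notes (debt portion): weight = 5.65/40.66 = 0.1390; after-tax cost = 4.66% × (1 − 24.5%) = 3.5183%.
Bank debt: weight = 11.62/40.66 = 0.2858; after-tax cost = 6.9% × (1 − 24.5%) = 5.2095%.
WACC = 0.5753 × 16.6000% + 0.1390 × 3.5183% + 0.2858 × 5.2095% = 11.5270%.

11.53%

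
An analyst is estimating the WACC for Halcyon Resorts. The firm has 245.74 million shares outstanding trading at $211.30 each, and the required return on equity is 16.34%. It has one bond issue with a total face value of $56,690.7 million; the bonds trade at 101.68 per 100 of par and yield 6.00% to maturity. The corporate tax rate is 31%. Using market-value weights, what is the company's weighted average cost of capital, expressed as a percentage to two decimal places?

Market value of equity E = 211.3 × 245.74m = 51924.862m. Market value of debt D = 56690.7m × 101.68/100 = 57643.10376m.
Total capital V = 51924.862 + 57643.10376 = 109567.96576.
Equity: weight = 51924.862/109567.96576 = 0.4739; cost = 16.34%.
Bonds outstanding: weight = 57643.10376/109567.96576 = 0.5261; after-tax cost = 6% × (1 − 31%) = 4.1400%.
WACC = 0.4739 × 16.3400% + 0.5261 × 4.1400% = 9.9216%.

9.92%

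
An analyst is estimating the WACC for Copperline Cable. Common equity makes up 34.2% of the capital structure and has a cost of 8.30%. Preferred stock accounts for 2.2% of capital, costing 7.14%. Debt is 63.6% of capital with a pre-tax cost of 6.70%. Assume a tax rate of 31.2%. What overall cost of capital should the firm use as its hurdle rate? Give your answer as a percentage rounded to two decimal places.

After-tax cost of debt = 6.7% × (1 − 31.2%) = 4.6096%.
WACC = 0.342 × 8.3000% + 0.022 × 7.1400% + 0.636 × 4.6096% = 5.9274%.

5.93%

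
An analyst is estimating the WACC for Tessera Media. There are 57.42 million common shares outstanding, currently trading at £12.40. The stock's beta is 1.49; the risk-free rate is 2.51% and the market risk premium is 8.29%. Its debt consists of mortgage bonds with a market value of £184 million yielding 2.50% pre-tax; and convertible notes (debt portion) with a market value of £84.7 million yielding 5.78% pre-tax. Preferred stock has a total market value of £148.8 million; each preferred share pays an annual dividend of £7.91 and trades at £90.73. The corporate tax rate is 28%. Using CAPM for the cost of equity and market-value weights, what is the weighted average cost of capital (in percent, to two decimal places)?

11.12%

Cost of equity via CAPM: Re = 2.51% + 1.49 × 8.29% = 14.8621%.
Cost of preferred: Rp = 7.91 / 90.73 = 8.7182%.
Market value of equity E = 12.4 × 57.42m = 712.008m.
Total capital V = 712.008 + 148.8 + 184 + 84.7 = 1129.508.
Equity: weight = 712.008/1129.508 = 0.6304; cost = 14.8621%.
Preferred: weight = 148.8/1129.508 = 0.1317; cost = 8.7182%.
Mortgage bonds: weight = 184/1129.508 = 0.1629; after-tax cost = 2.5% × (1 − 28%) = 1.8000%.
Convertible notes (debt portion): weight = 84.7/1129.508 = 0.0750; after-tax cost = 5.78% × (1 − 28%) = 4.1616%.
WACC = 0.6304 × 14.8621% + 0.1317 × 8.7182% + 0.1629 × 1.8000% + 0.0750 × 4.1616% = 11.1224%.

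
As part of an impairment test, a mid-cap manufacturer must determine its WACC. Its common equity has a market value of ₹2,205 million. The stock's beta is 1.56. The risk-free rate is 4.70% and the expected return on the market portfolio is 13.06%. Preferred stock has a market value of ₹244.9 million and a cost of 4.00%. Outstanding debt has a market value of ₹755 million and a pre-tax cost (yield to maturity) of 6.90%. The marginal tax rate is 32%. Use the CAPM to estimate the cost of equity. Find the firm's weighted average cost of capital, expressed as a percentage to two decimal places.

Market risk premium = 13.06% − 4.7% = 8.36%.
Cost of equity via CAPM: Re = 4.7% + 1.56 × 8.36% = 17.7416%.
Total capital V = 2205 + 244.9 + 755 = 3204.9.
Equity: weight = 2205/3204.9 = 0.6880; cost = 17.7416%.
Preferred: weight = 244.9/3204.9 = 0.0764; cost = 4%.
Debt: weight = 755/3204.9 = 0.2356; after-tax cost = 6.9% × (1 − 32%) = 4.6920%.
WACC = 0.6880 × 17.7416% + 0.0764 × 4.0000% + 0.2356 × 4.6920% = 13.6174%.

13.62%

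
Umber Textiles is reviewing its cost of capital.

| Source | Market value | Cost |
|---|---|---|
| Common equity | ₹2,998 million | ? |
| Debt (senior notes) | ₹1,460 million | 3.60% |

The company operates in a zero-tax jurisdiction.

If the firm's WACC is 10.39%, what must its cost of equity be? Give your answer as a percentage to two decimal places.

13.70%

Total capital V = 2998 + 1460 = 4458.
Equity weight = 2998/4458 = 0.6725.
Senior notes weight = 1460/4458 = 0.3275.
Debt contribution = 0.3275 × 3.6% × (1 − 0%) = 1.1790%.
Required equity contribution = 10.39% − 1.1790% = 9.2110%.
Re = 9.2110% / 0.6725 = 13.6967%.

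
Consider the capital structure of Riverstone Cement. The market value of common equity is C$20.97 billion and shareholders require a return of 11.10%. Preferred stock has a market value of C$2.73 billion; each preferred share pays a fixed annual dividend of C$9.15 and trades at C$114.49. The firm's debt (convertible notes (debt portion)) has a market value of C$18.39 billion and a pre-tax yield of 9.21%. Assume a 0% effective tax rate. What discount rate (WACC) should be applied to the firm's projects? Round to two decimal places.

10.07%

Cost of preferred: Rp = 9.15 / 114.49 = 7.9920%.
Total capital V = 20.97 + 2.73 + 18.39 = 42.09.
Equity: weight = 20.97/42.09 = 0.4982; cost = 11.1%.
Preferred: weight = 2.73/42.09 = 0.0649; cost = 7.992%.
Convertible notes (debt portion): weight = 18.39/42.09 = 0.4369; after-tax cost = 9.21% × (1 − 0%) = 9.2100%.
WACC = 0.4982 × 11.1000% + 0.0649 × 7.9920% + 0.4369 × 9.2100% = 10.0726%.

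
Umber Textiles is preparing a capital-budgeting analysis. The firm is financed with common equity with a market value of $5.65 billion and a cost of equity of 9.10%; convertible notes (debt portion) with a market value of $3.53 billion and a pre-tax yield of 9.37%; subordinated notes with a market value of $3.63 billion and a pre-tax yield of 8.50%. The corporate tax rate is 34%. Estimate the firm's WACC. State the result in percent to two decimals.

Total capital V = 5.65 + 3.53 + 3.63 = 12.81.
Equity: weight = 5.65/12.81 = 0.4411; cost = 9.1%.
Convertible notes (debt portion): weight = 3.53/12.81 = 0.2756; after-tax cost = 9.37% × (1 − 34%) = 6.1842%.
Subordinated notes: weight = 3.63/12.81 = 0.2834; after-tax cost = 8.5% × (1 − 34%) = 5.6100%.
WACC = 0.4411 × 9.1000% + 0.2756 × 6.1842% + 0.2834 × 5.6100% = 7.3075%.

7.31%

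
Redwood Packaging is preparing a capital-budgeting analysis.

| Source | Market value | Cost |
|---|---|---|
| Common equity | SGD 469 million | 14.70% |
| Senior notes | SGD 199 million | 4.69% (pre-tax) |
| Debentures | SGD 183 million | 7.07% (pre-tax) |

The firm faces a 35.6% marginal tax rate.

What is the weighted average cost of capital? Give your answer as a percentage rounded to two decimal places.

9.79%

Total capital V = 469 + 199 + 183 = 851.
Equity: weight = 469/851 = 0.5511; cost = 14.7%.
Senior notes: weight = 199/851 = 0.2338; after-tax cost = 4.69% × (1 − 35.6%) = 3.0204%.
Debentures: weight = 183/851 = 0.2150; after-tax cost = 7.07% × (1 − 35.6%) = 4.5531%.
WACC = 0.5511 × 14.7000% + 0.2338 × 3.0204% + 0.2150 × 4.5531% = 9.7868%.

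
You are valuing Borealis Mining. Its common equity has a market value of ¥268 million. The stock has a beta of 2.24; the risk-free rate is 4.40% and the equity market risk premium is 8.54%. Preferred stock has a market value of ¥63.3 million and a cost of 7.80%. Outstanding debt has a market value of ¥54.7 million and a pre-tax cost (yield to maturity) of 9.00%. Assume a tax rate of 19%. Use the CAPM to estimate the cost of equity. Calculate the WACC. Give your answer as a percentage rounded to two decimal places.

18.65%

Cost of equity via CAPM: Re = 4.4% + 2.24 × 8.54% = 23.5296%.
Total capital V = 268 + 63.3 + 54.7 = 386.
Equity: weight = 268/386 = 0.6943; cost = 23.5296%.
Preferred: weight = 63.3/386 = 0.1640; cost = 7.8%.
Debt: weight = 54.7/386 = 0.1417; after-tax cost = 9% × (1 − 19%) = 7.2900%.
WACC = 0.6943 × 23.5296% + 0.1640 × 7.8000% + 0.1417 × 7.2900% = 18.6488%.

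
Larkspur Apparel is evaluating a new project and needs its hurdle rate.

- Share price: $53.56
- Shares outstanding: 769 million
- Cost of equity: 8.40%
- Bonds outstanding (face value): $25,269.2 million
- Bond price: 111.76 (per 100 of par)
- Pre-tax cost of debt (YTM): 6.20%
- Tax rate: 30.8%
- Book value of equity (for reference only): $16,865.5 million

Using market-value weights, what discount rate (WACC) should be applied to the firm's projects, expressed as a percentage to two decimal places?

6.73%

Market value of equity E = 53.56 × 769m = 41187.64m. Market value of debt D = 25269.2m × 111.76/100 = 28240.85792m.
Total capital V = 41187.64 + 28240.85792 = 69428.49792.
Equity: weight = 41187.64/69428.49792 = 0.5932; cost = 8.4%.
Bonds outstanding: weight = 28240.85792/69428.49792 = 0.4068; after-tax cost = 6.2% × (1 − 30.8%) = 4.2904%.
WACC = 0.5932 × 8.4000% + 0.4068 × 4.2904% = 6.7284%.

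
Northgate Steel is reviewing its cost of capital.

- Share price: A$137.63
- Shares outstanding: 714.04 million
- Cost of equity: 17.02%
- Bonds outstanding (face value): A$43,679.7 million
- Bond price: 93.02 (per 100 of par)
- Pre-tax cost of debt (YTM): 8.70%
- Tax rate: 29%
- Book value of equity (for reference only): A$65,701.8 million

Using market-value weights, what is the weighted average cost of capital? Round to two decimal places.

13.85%

Market value of equity E = 137.63 × 714.04m = 98273.3252m. Market value of debt D = 43679.7m × 93.02/100 = 40630.85694m.
Total capital V = 98273.3252 + 40630.85694 = 138904.18214.
Equity: weight = 98273.3252/138904.18214 = 0.7075; cost = 17.02%.
Bonds outstanding: weight = 40630.85694/138904.18214 = 0.2925; after-tax cost = 8.7% × (1 − 29%) = 6.1770%.
WACC = 0.7075 × 17.0200% + 0.2925 × 6.1770% = 13.8483%.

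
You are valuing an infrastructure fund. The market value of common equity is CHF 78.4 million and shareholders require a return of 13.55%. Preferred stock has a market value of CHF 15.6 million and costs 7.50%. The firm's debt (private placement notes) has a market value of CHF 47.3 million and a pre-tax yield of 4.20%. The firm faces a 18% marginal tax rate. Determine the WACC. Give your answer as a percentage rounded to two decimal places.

Total capital V = 78.4 + 15.6 + 47.3 = 141.3.
Equity: weight = 78.4/141.3 = 0.5548; cost = 13.55%.
Preferred: weight = 15.6/141.3 = 0.1104; cost = 7.5%.
Private placement notes: weight = 47.3/141.3 = 0.3347; after-tax cost = 4.2% × (1 − 18%) = 3.4440%.
WACC = 0.5548 × 13.5500% + 0.1104 × 7.5000% + 0.3347 × 3.4440% = 9.4991%.

9.50%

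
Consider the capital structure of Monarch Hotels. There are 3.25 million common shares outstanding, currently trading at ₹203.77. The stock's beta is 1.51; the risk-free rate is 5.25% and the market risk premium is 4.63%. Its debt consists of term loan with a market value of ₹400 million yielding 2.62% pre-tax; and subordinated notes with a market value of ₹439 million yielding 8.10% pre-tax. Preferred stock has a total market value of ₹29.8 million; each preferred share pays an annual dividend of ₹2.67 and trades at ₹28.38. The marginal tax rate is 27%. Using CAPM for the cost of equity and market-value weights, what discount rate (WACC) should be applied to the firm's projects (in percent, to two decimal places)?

7.67%

Cost of equity via CAPM: Re = 5.25% + 1.51 × 4.63% = 12.2413%.
Cost of preferred: Rp = 2.67 / 28.38 = 9.4080%.
Market value of equity E = 203.77 × 3.25m = 662.2525m.
Total capital V = 662.2525 + 29.8 + 400 + 439 = 1531.0525.
Equity: weight = 662.2525/1531.0525 = 0.4325; cost = 12.2413%.
Preferred: weight = 29.8/1531.0525 = 0.0195; cost = 9.408%.
Term loan: weight = 400/1531.0525 = 0.2613; after-tax cost = 2.62% × (1 − 27%) = 1.9126%.
Subordinated notes: weight = 439/1531.0525 = 0.2867; after-tax cost = 8.1% × (1 − 27%) = 5.9130%.
WACC = 0.4325 × 12.2413% + 0.0195 × 9.4080% + 0.2613 × 1.9126% + 0.2867 × 5.9130% = 7.6732%.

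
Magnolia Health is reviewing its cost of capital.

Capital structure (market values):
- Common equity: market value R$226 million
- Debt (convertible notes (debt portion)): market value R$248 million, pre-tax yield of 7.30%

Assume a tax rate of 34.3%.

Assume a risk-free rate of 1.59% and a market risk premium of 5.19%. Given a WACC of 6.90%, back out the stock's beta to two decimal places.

1.47

Total capital V = 226 + 248 = 474.
Equity weight = 226/474 = 0.4768.
Convertible notes (debt portion) weight = 248/474 = 0.5232.
Debt contribution = 0.5232 × 7.3% × (1 − 34.3%) = 2.5094%.
Required equity contribution = 6.9% − 2.5094% = 4.3906%  ⇒  Re = 9.2087%.
CAPM: 9.2087% = 1.59% + β × 5.19%  ⇒  β = 1.4680.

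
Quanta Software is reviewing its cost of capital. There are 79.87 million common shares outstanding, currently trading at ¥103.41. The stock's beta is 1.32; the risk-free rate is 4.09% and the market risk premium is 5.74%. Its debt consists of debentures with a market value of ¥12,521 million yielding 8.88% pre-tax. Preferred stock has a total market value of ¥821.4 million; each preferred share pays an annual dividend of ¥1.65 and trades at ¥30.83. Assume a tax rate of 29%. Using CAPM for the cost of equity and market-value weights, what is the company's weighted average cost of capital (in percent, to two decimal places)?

Cost of equity via CAPM: Re = 4.09% + 1.32 × 5.74% = 11.6668%.
Cost of preferred: Rp = 1.65 / 30.83 = 5.3519%.
Market value of equity E = 103.41 × 79.87m = 8259.3567m.
Total capital V = 8259.3567 + 821.4 + 12521 = 21601.7567.
Equity: weight = 8259.3567/21601.7567 = 0.3823; cost = 11.6668%.
Preferred: weight = 821.4/21601.7567 = 0.0380; cost = 5.3519%.
Debentures: weight = 12521/21601.7567 = 0.5796; after-tax cost = 8.88% × (1 − 29%) = 6.3048%.
WACC = 0.3823 × 11.6668% + 0.0380 × 5.3519% + 0.5796 × 6.3048% = 8.3187%.

8.32%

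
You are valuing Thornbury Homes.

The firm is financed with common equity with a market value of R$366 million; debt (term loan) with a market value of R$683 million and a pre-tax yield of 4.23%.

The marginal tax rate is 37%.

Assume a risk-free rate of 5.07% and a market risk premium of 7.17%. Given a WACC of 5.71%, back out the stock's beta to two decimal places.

Total capital V = 366 + 683 = 1049.
Equity weight = 366/1049 = 0.3489.
Term loan weight = 683/1049 = 0.6511.
Debt contribution = 0.6511 × 4.23% × (1 − 37%) = 1.7351%.
Required equity contribution = 5.71% − 1.7351% = 3.9749%  ⇒  Re = 11.3925%.
CAPM: 11.3925% = 5.07% + β × 7.17%  ⇒  β = 0.8818.

0.88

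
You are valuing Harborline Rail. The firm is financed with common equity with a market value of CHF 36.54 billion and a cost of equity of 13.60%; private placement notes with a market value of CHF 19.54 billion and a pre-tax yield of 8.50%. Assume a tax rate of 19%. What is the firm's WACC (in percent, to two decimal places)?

Total capital V = 36.54 + 19.54 = 56.08.
Equity: weight = 36.54/56.08 = 0.6516; cost = 13.6%.
Private placement notes: weight = 19.54/56.08 = 0.3484; after-tax cost = 8.5% × (1 − 19%) = 6.8850%.
WACC = 0.6516 × 13.6000% + 0.3484 × 6.8850% = 11.2603%.

11.26%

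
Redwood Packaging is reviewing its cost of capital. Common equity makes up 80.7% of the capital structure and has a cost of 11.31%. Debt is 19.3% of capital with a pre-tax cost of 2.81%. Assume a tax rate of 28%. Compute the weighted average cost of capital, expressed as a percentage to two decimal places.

9.52%

After-tax cost of debt = 2.81% × (1 − 28%) = 2.0232%.
WACC = 0.807 × 11.3100% + 0.193 × 2.0232% = 9.5176%.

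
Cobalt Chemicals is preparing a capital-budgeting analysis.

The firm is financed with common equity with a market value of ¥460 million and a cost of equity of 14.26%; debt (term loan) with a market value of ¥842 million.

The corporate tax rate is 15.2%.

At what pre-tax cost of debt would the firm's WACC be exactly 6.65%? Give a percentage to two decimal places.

2.94%

Total capital V = 460 + 842 = 1302.
Equity weight = 460/1302 = 0.3533.
Term loan weight = 842/1302 = 0.6467.
Equity contribution = 0.3533 × 14.26% = 5.0381%.
Remaining for debt = 6.65% − 5.0381% = 1.6119%.
Rd × (1 − 15.2%) × 0.6467 = 1.6119%  ⇒  Rd = 2.9393%.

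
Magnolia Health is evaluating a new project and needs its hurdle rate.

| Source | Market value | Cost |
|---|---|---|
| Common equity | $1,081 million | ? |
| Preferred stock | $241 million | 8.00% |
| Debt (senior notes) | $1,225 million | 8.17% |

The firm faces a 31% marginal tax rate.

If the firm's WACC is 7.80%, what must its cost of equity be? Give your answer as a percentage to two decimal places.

10.21%

Total capital V = 1081 + 241 + 1225 = 2547.
Equity weight = 1081/2547 = 0.4244.
Preferred weight = 241/2547 = 0.0946.
Senior notes weight = 1225/2547 = 0.4810.
Debt contribution = 0.4810 × 8.17% × (1 − 31%) = 2.7113%.
Preferred contribution = 0.0946 × 8% = 0.7570%.
Required equity contribution = 7.8% − 3.4683% = 4.3317%.
Re = 4.3317% / 0.4244 = 10.2062%.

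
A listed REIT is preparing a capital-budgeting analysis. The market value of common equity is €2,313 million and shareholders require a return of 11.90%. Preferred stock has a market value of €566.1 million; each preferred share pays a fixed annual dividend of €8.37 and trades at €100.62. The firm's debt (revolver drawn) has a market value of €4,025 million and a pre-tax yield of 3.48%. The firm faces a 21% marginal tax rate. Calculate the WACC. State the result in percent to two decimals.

6.27%

Cost of preferred: Rp = 8.37 / 100.62 = 8.3184%.
Total capital V = 2313 + 566.1 + 4025 = 6904.1.
Equity: weight = 2313/6904.1 = 0.3350; cost = 11.9%.
Preferred: weight = 566.1/6904.1 = 0.0820; cost = 8.3184%.
Revolver drawn: weight = 4025/6904.1 = 0.5830; after-tax cost = 3.48% × (1 − 21%) = 2.7492%.
WACC = 0.3350 × 11.9000% + 0.0820 × 8.3184% + 0.5830 × 2.7492% = 6.2715%.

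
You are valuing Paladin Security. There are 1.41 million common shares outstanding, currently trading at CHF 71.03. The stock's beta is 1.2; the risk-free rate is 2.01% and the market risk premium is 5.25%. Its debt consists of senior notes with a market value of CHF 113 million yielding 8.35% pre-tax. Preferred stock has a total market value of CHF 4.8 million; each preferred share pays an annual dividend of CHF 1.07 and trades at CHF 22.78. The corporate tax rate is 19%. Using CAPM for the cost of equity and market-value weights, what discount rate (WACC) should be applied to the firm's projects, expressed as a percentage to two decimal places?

7.43%

Cost of equity via CAPM: Re = 2.01% + 1.2 × 5.25% = 8.3100%.
Cost of preferred: Rp = 1.07 / 22.78 = 4.6971%.
Market value of equity E = 71.03 × 1.41m = 100.1523m.
Total capital V = 100.1523 + 4.8 + 113 = 217.9523.
Equity: weight = 100.1523/217.9523 = 0.4595; cost = 8.31%.
Preferred: weight = 4.8/217.9523 = 0.0220; cost = 4.6971%.
Senior notes: weight = 113/217.9523 = 0.5185; after-tax cost = 8.35% × (1 − 19%) = 6.7635%.
WACC = 0.4595 × 8.3100% + 0.0220 × 4.6971% + 0.5185 × 6.7635% = 7.4286%.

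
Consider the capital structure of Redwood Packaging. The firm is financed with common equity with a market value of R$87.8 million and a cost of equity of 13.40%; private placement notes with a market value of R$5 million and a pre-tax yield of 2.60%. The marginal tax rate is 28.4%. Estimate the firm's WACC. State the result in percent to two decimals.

Total capital V = 87.8 + 5 = 92.8.
Equity: weight = 87.8/92.8 = 0.9461; cost = 13.4%.
Private placement notes: weight = 5/92.8 = 0.0539; after-tax cost = 2.6% × (1 − 28.4%) = 1.8616%.
WACC = 0.9461 × 13.4000% + 0.0539 × 1.8616% = 12.7783%.

12.78%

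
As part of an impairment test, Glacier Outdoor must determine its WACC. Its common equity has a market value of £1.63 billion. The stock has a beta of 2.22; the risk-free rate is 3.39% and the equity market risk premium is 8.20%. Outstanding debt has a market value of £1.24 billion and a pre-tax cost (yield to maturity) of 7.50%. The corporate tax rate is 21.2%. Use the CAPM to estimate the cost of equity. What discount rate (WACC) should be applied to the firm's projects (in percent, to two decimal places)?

14.82%

Cost of equity via CAPM: Re = 3.39% + 2.22 × 8.2% = 21.5940%.
Total capital V = 1.63 + 1.24 = 2.87.
Equity: weight = 1.63/2.87 = 0.5679; cost = 21.594%.
Debt: weight = 1.24/2.87 = 0.4321; after-tax cost = 7.5% × (1 − 21.2%) = 5.9100%.
WACC = 0.5679 × 21.5940% + 0.4321 × 5.9100% = 14.8176%.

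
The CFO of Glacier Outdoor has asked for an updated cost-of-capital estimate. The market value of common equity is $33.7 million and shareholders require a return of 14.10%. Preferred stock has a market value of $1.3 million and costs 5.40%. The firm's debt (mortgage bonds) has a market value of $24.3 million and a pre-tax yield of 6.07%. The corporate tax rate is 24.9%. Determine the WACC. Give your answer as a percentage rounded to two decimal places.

10.00%

Total capital V = 33.7 + 1.3 + 24.3 = 59.3.
Equity: weight = 33.7/59.3 = 0.5683; cost = 14.1%.
Preferred: weight = 1.3/59.3 = 0.0219; cost = 5.4%.
Mortgage bonds: weight = 24.3/59.3 = 0.4098; after-tax cost = 6.07% × (1 − 24.9%) = 4.5586%.
WACC = 0.5683 × 14.1000% + 0.0219 × 5.4000% + 0.4098 × 4.5586% = 9.9994%.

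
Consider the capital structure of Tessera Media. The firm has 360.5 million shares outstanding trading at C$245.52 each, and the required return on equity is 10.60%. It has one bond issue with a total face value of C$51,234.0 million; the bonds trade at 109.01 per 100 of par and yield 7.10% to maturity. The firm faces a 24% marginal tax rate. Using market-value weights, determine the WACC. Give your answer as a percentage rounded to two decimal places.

8.59%

Market value of equity E = 245.52 × 360.5m = 88509.96m. Market value of debt D = 51234m × 109.01/100 = 55850.1834m.
Total capital V = 88509.96 + 55850.1834 = 144360.1434.
Equity: weight = 88509.96/144360.1434 = 0.6131; cost = 10.6%.
Bonds outstanding: weight = 55850.1834/144360.1434 = 0.3869; after-tax cost = 7.1% × (1 − 24%) = 5.3960%.
WACC = 0.6131 × 10.6000% + 0.3869 × 5.3960% = 8.5867%.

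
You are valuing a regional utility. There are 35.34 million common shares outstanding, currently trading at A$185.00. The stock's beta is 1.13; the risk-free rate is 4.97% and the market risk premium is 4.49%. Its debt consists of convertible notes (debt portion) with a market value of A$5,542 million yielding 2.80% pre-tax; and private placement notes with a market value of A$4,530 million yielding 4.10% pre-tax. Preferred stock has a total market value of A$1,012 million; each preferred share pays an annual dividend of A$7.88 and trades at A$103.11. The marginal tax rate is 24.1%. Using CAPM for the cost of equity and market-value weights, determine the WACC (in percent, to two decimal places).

5.63%

Cost of equity via CAPM: Re = 4.97% + 1.13 × 4.49% = 10.0437%.
Cost of preferred: Rp = 7.88 / 103.11 = 7.6423%.
Market value of equity E = 185.0 × 35.34m = 6537.9m.
Total capital V = 6537.9 + 1012 + 5542 + 4530 = 17621.9.
Equity: weight = 6537.9/17621.9 = 0.3710; cost = 10.0437%.
Preferred: weight = 1012/17621.9 = 0.0574; cost = 7.6423%.
Convertible notes (debt portion): weight = 5542/17621.9 = 0.3145; after-tax cost = 2.8% × (1 − 24.1%) = 2.1252%.
Private placement notes: weight = 4530/17621.9 = 0.2571; after-tax cost = 4.1% × (1 − 24.1%) = 3.1119%.
WACC = 0.3710 × 10.0437% + 0.0574 × 7.6423% + 0.3145 × 2.1252% + 0.2571 × 3.1119% = 5.6335%.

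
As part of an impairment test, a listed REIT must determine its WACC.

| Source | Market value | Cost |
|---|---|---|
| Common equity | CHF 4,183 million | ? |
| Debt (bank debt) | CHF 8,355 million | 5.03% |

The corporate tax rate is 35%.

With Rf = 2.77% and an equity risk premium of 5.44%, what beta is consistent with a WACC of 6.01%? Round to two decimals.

1.60

Total capital V = 4183 + 8355 = 12538.
Equity weight = 4183/12538 = 0.3336.
Bank debt weight = 8355/12538 = 0.6664.
Debt contribution = 0.6664 × 5.03% × (1 − 35%) = 2.1787%.
Required equity contribution = 6.01% − 2.1787% = 3.8313%  ⇒  Re = 11.4838%.
CAPM: 11.4838% = 2.77% + β × 5.44%  ⇒  β = 1.6018.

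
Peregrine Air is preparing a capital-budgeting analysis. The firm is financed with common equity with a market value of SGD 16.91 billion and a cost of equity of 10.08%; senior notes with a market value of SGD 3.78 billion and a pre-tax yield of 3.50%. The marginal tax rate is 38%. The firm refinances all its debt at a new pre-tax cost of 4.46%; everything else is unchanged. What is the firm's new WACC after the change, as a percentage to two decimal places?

After the change:
Total capital V = 16.91 + 3.78 = 20.69.
Equity: weight = 16.91/20.69 = 0.8173; cost = 10.08%.
Senior notes: weight = 3.78/20.69 = 0.1827; after-tax cost = 4.46% × (1 − 38%) = 2.7652%.
WACC = 0.8173 × 10.0800% + 0.1827 × 2.7652% = 8.7436%.

8.74%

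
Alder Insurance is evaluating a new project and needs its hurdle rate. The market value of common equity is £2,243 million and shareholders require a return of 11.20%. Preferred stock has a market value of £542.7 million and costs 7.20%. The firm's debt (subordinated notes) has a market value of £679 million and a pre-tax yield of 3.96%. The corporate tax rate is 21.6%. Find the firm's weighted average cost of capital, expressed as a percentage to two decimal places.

Total capital V = 2243 + 542.7 + 679 = 3464.7.
Equity: weight = 2243/3464.7 = 0.6474; cost = 11.2%.
Preferred: weight = 542.7/3464.7 = 0.1566; cost = 7.2%.
Subordinated notes: weight = 679/3464.7 = 0.1960; after-tax cost = 3.96% × (1 − 21.6%) = 3.1046%.
WACC = 0.6474 × 11.2000% + 0.1566 × 7.2000% + 0.1960 × 3.1046% = 8.9870%.

8.99%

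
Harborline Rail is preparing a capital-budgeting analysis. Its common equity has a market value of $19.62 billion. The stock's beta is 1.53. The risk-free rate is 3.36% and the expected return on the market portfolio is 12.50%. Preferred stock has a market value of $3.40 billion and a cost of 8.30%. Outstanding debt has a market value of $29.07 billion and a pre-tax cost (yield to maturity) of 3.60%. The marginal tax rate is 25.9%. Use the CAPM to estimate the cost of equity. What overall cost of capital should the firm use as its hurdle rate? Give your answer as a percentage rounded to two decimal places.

8.56%

Market risk premium = 12.5% − 3.36% = 9.14%.
Cost of equity via CAPM: Re = 3.36% + 1.53 × 9.14% = 17.3442%.
Total capital V = 19.62 + 3.4 + 29.07 = 52.09.
Equity: weight = 19.62/52.09 = 0.3767; cost = 17.3442%.
Preferred: weight = 3.4/52.09 = 0.0653; cost = 8.3%.
Debt: weight = 29.07/52.09 = 0.5581; after-tax cost = 3.6% × (1 − 25.9%) = 2.6676%.
WACC = 0.3767 × 17.3442% + 0.0653 × 8.3000% + 0.5581 × 2.6676% = 8.5633%.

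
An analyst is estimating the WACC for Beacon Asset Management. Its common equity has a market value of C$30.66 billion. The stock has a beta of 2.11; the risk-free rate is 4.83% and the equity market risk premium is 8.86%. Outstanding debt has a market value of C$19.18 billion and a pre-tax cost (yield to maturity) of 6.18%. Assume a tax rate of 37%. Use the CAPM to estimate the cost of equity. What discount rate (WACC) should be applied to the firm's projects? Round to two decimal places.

Cost of equity via CAPM: Re = 4.83% + 2.11 × 8.86% = 23.5246%.
Total capital V = 30.66 + 19.18 = 49.84.
Equity: weight = 30.66/49.84 = 0.6152; cost = 23.5246%.
Debt: weight = 19.18/49.84 = 0.3848; after-tax cost = 6.18% × (1 − 37%) = 3.8934%.
WACC = 0.6152 × 23.5246% + 0.3848 × 3.8934% = 15.9699%.

15.97%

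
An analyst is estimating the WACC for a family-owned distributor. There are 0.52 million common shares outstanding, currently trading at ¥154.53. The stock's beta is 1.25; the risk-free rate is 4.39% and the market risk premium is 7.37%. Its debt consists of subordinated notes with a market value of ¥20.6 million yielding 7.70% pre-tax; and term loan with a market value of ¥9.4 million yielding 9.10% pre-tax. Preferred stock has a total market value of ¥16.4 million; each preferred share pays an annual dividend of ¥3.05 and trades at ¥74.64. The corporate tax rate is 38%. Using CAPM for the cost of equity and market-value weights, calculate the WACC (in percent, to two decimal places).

10.35%

Cost of equity via CAPM: Re = 4.39% + 1.25 × 7.37% = 13.6025%.
Cost of preferred: Rp = 3.05 / 74.64 = 4.0863%.
Market value of equity E = 154.53 × 0.52m = 80.3556m.
Total capital V = 80.3556 + 16.4 + 20.6 + 9.4 = 126.7556.
Equity: weight = 80.3556/126.7556 = 0.6339; cost = 13.6025%.
Preferred: weight = 16.4/126.7556 = 0.1294; cost = 4.0863%.
Subordinated notes: weight = 20.6/126.7556 = 0.1625; after-tax cost = 7.7% × (1 − 38%) = 4.7740%.
Term loan: weight = 9.4/126.7556 = 0.0742; after-tax cost = 9.1% × (1 − 38%) = 5.6420%.
WACC = 0.6339 × 13.6025% + 0.1294 × 4.0863% + 0.1625 × 4.7740% + 0.0742 × 5.6420% = 10.3461%.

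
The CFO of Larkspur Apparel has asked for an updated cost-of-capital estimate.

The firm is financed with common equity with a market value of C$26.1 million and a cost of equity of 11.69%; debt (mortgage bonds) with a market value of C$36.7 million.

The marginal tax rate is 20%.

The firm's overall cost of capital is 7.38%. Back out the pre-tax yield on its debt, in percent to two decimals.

5.39%

Total capital V = 26.1 + 36.7 = 62.8.
Equity weight = 26.1/62.8 = 0.4156.
Mortgage bonds weight = 36.7/62.8 = 0.5844.
Equity contribution = 0.4156 × 11.69% = 4.8584%.
Remaining for debt = 7.38% − 4.8584% = 2.5216%.
Rd × (1 − 20%) × 0.5844 = 2.5216%  ⇒  Rd = 5.3936%.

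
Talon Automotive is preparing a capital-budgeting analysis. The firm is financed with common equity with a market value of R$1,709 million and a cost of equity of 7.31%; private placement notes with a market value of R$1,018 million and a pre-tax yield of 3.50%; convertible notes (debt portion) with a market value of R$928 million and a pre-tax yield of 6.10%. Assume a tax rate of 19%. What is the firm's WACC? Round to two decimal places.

Total capital V = 1709 + 1018 + 928 = 3655.
Equity: weight = 1709/3655 = 0.4676; cost = 7.31%.
Private placement notes: weight = 1018/3655 = 0.2785; after-tax cost = 3.5% × (1 − 19%) = 2.8350%.
Convertible notes (debt portion): weight = 928/3655 = 0.2539; after-tax cost = 6.1% × (1 − 19%) = 4.9410%.
WACC = 0.4676 × 7.3100% + 0.2785 × 2.8350% + 0.2539 × 4.9410% = 5.4621%.

5.46%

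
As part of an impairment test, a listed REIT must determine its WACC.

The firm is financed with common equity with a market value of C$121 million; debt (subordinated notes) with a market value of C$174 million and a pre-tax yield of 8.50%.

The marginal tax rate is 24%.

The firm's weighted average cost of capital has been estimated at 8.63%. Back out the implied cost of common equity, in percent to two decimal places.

Total capital V = 121 + 174 = 295.
Equity weight = 121/295 = 0.4102.
Subordinated notes weight = 174/295 = 0.5898.
Debt contribution = 0.5898 × 8.5% × (1 − 24%) = 3.8103%.
Required equity contribution = 8.63% − 3.8103% = 4.8197%.
Re = 4.8197% / 0.4102 = 11.7505%.

11.75%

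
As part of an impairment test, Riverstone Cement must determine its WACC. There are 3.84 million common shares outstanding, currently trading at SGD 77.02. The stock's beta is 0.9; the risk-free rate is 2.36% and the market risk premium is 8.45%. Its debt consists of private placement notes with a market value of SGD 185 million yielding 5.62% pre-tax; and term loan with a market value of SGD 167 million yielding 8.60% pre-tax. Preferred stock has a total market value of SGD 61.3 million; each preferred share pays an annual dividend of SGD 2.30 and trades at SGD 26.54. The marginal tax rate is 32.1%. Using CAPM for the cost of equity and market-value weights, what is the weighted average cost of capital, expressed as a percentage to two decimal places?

Cost of equity via CAPM: Re = 2.36% + 0.9 × 8.45% = 9.9650%.
Cost of preferred: Rp = 2.3 / 26.54 = 8.6662%.
Market value of equity E = 77.02 × 3.84m = 295.7568m.
Total capital V = 295.7568 + 61.3 + 185 + 167 = 709.0568.
Equity: weight = 295.7568/709.0568 = 0.4171; cost = 9.965%.
Preferred: weight = 61.3/709.0568 = 0.0865; cost = 8.6662%.
Private placement notes: weight = 185/709.0568 = 0.2609; after-tax cost = 5.62% × (1 − 32.1%) = 3.8160%.
Term loan: weight = 167/709.0568 = 0.2355; after-tax cost = 8.6% × (1 − 32.1%) = 5.8394%.
WACC = 0.4171 × 9.9650% + 0.0865 × 8.6662% + 0.2609 × 3.8160% + 0.2355 × 5.8394% = 7.2767%.

7.28%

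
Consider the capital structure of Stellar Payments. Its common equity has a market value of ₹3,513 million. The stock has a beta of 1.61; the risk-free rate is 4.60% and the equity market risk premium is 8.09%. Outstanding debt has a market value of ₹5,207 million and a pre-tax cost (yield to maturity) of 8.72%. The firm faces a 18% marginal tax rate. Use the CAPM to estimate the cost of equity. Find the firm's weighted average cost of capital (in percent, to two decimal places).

11.37%

Cost of equity via CAPM: Re = 4.6% + 1.61 × 8.09% = 17.6249%.
Total capital V = 3513 + 5207 = 8720.
Equity: weight = 3513/8720 = 0.4029; cost = 17.6249%.
Debt: weight = 5207/8720 = 0.5971; after-tax cost = 8.72% × (1 − 18%) = 7.1504%.
WACC = 0.4029 × 17.6249% + 0.5971 × 7.1504% = 11.3702%.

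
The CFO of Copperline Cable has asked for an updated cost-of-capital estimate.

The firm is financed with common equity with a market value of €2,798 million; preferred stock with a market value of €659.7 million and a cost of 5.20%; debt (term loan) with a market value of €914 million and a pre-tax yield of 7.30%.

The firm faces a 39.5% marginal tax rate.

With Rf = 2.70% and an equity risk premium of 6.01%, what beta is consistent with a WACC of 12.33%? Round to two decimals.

Total capital V = 2798 + 659.7 + 914 = 4371.7.
Equity weight = 2798/4371.7 = 0.6400.
Preferred weight = 659.7/4371.7 = 0.1509.
Term loan weight = 914/4371.7 = 0.2091.
Debt contribution = 0.2091 × 7.3% × (1 − 39.5%) = 0.9234%.
Preferred contribution = 0.1509 × 5.2% = 0.7847%.
Required equity contribution = 12.33% − 1.7081% = 10.6219%  ⇒  Re = 16.5961%.
CAPM: 16.5961% = 2.7% + β × 6.01%  ⇒  β = 2.3122.

2.31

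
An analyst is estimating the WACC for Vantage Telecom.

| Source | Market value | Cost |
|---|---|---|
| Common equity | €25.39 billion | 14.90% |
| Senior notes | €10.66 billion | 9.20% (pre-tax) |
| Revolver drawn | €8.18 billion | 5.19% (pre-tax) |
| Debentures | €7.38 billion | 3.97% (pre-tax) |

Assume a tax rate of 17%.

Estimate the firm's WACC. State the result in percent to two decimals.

Total capital V = 25.39 + 10.66 + 8.18 + 7.38 = 51.61.
Equity: weight = 25.39/51.61 = 0.4920; cost = 14.9%.
Senior notes: weight = 10.66/51.61 = 0.2065; after-tax cost = 9.2% × (1 − 17%) = 7.6360%.
Revolver drawn: weight = 8.18/51.61 = 0.1585; after-tax cost = 5.19% × (1 − 17%) = 4.3077%.
Debentures: weight = 7.38/51.61 = 0.1430; after-tax cost = 3.97% × (1 − 17%) = 3.2951%.
WACC = 0.4920 × 14.9000% + 0.2065 × 7.6360% + 0.1585 × 4.3077% + 0.1430 × 3.2951% = 10.0613%.

10.06%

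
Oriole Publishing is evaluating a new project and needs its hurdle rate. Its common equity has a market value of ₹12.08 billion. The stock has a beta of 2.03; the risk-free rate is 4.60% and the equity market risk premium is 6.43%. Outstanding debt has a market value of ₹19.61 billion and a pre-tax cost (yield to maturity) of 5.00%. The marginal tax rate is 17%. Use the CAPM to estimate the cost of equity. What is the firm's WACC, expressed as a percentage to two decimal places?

Cost of equity via CAPM: Re = 4.6% + 2.03 × 6.43% = 17.6529%.
Total capital V = 12.08 + 19.61 = 31.69.
Equity: weight = 12.08/31.69 = 0.3812; cost = 17.6529%.
Debt: weight = 19.61/31.69 = 0.6188; after-tax cost = 5% × (1 − 17%) = 4.1500%.
WACC = 0.3812 × 17.6529% + 0.6188 × 4.1500% = 9.2972%.

9.30%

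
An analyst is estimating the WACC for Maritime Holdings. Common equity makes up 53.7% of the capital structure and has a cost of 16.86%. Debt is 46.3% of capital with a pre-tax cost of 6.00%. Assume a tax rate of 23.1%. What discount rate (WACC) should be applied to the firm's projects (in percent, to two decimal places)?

11.19%

After-tax cost of debt = 6% × (1 − 23.1%) = 4.6140%.
WACC = 0.537 × 16.8600% + 0.463 × 4.6140% = 11.1901%.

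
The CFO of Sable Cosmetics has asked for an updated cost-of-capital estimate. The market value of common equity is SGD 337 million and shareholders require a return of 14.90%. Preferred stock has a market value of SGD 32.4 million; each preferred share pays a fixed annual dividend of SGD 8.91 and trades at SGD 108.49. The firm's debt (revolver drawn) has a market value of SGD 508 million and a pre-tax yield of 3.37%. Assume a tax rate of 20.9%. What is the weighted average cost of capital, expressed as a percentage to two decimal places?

7.57%

Cost of preferred: Rp = 8.91 / 108.49 = 8.2127%.
Total capital V = 337 + 32.4 + 508 = 877.4.
Equity: weight = 337/877.4 = 0.3841; cost = 14.9%.
Preferred: weight = 32.4/877.4 = 0.0369; cost = 8.2127%.
Revolver drawn: weight = 508/877.4 = 0.5790; after-tax cost = 3.37% × (1 − 20.9%) = 2.6657%.
WACC = 0.3841 × 14.9000% + 0.0369 × 8.2127% + 0.5790 × 2.6657% = 7.5696%.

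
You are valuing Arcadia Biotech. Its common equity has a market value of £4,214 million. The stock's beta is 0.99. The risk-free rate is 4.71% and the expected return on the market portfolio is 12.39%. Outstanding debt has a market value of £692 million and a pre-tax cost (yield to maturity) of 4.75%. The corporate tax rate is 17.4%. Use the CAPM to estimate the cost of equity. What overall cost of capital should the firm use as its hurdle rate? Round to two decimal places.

Market risk premium = 12.39% − 4.71% = 7.68%.
Cost of equity via CAPM: Re = 4.71% + 0.99 × 7.68% = 12.3132%.
Total capital V = 4214 + 692 = 4906.
Equity: weight = 4214/4906 = 0.8589; cost = 12.3132%.
Debt: weight = 692/4906 = 0.1411; after-tax cost = 4.75% × (1 − 17.4%) = 3.9235%.
WACC = 0.8589 × 12.3132% + 0.1411 × 3.9235% = 11.1298%.

11.13%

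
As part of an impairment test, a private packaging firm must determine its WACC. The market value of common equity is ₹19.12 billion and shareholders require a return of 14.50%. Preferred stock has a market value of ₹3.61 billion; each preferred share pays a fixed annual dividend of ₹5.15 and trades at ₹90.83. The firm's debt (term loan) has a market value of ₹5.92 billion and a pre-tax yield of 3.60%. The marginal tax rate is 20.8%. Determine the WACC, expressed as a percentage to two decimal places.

Cost of preferred: Rp = 5.15 / 90.83 = 5.6699%.
Total capital V = 19.12 + 3.61 + 5.92 = 28.65.
Equity: weight = 19.12/28.65 = 0.6674; cost = 14.5%.
Preferred: weight = 3.61/28.65 = 0.1260; cost = 5.6699%.
Term loan: weight = 5.92/28.65 = 0.2066; after-tax cost = 3.6% × (1 − 20.8%) = 2.8512%.
WACC = 0.6674 × 14.5000% + 0.1260 × 5.6699% + 0.2066 × 2.8512% = 10.9804%.

10.98%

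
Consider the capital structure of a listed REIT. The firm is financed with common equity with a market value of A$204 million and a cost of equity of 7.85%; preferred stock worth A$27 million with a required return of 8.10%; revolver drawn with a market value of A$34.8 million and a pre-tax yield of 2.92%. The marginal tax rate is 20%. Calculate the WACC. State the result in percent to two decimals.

7.15%

Total capital V = 204 + 27 + 34.8 = 265.8.
Equity: weight = 204/265.8 = 0.7675; cost = 7.85%.
Preferred: weight = 27/265.8 = 0.1016; cost = 8.1%.
Revolver drawn: weight = 34.8/265.8 = 0.1309; after-tax cost = 2.92% × (1 − 20%) = 2.3360%.
WACC = 0.7675 × 7.8500% + 0.1016 × 8.1000% + 0.1309 × 2.3360% = 7.1535%.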